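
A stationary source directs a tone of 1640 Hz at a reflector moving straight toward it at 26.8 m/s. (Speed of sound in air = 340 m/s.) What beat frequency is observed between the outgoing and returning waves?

281 Hz

The reflector first receives the wave as a moving observer: f₁ = f₀ · (v + u)/v = 1640 × (340 + 26.8)/340 ≈ 1769 Hz.
On reflection it acts as a source moving toward the stationary detector: f₂ = f₁ · v/(v − u) = 1769 × 340/313.2 ≈ 1921 Hz.
Beat frequency: |f₂ − f₀| = 2u·f₀/(v − u) = 2 × 26.8 × 1640/313.2 ≈ 281 Hz.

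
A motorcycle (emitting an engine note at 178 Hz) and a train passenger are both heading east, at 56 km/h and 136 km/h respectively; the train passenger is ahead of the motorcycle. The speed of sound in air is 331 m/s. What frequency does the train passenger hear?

56 km/h = 15.56 m/s; 136 km/h = 37.78 m/s.
The train passenger is ahead, so the motorcycle is moving toward it while the train passenger is moving away from the motorcycle.
With source approaching and observer receding, f' = f · (v − v_o)/(v − v_s).
f' = 178 × (331 − 37.78)/(331 − 15.56) = 178 × 293.22/315.44 ≈ 165 Hz.

165 Hz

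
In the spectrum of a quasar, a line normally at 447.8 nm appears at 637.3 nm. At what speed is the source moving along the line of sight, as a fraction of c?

λ'/λ₀ = 1.4232 > 1 (redshift), so the source is receding.
λ'/λ₀ = √((1 + β)/(1 − β)) for a receding source ⇒ β = (r² − 1)/(r² + 1) with r = λ'/λ₀.
β = (2.0254 − 1)/(2.0254 + 1) ≈ 0.339.

0.339c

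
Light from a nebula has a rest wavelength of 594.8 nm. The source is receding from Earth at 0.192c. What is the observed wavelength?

Relativistic Doppler for wavelength: λ' = λ₀ · √((1 + β)/(1 − β)).
λ' = 594.8 × √(1.1920/0.8080) = 594.8 × 1.21460 ≈ 722.4 nm.

722.4 nm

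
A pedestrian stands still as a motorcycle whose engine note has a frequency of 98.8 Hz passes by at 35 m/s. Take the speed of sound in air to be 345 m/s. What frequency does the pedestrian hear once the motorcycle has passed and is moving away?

90 Hz

Receding: f₂ = f · v/(v + v_s) = 98.8 × 345/380 ≈ 90 Hz.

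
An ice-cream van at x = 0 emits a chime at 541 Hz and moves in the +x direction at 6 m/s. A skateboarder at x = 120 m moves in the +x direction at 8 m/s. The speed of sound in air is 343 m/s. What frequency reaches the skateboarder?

538 Hz

The observer lies on the +x side, so the source is heading toward the observer and the observer is heading away from the source.
With source approaching and observer receding, f' = f · (v − v_o)/(v − v_s).
f' = 541 × (343 − 8)/(343 − 6) = 541 × 335/337 ≈ 538 Hz.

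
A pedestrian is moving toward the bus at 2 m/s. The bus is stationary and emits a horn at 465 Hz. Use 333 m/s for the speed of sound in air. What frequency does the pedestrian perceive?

468 Hz

Moving observer, stationary source: f' = f · (v + v_o)/v.
f' = 465 × (333 + 2)/333 = 465 × 335/333 ≈ 468 Hz.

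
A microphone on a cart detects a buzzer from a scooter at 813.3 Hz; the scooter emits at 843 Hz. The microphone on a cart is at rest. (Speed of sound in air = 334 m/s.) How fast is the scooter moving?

12.2 m/s

f' < f, so the scooter is receding.
f' = f · v/(v + v_s) ⇒ v_s = v · |1 − f/f'|.
v_s = 334 × |1 − 843/813.3| = 334 × 0.03652 ≈ 12.2 m/s.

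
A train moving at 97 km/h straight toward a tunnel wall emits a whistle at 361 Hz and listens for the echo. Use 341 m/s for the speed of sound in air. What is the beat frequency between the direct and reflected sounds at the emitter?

97 km/h = 26.94 m/s.
The tunnel wall receives the sound from a moving source: f₁ = f₀ · v/(v − v_e) = 361 × 341/314.06 ≈ 392.0 Hz.
On the return leg the train is a moving observer: f₂ = f₁ · (v + v_e)/v = 392.0 × 367.94/341 ≈ 422.9 Hz.
Equivalently f₂ = f₀ · (v + v_e)/(v − v_e).
Beat against the emitted tone: |f₂ − f₀| = 2v_e·f₀/(v − v_e) = 2 × 26.94 × 361/314.06 ≈ 62 Hz.

62 Hz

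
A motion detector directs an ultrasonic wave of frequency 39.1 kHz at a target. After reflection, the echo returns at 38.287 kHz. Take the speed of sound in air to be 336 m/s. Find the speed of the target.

3.5 m/s

Double Doppler shift off a moving reflector: f₂ = f₀ · (v + u)/(v − u) (u > 0 toward emitter).
Rearranging, u = v · (f₂ − f₀)/(f₂ + f₀) = 336 × -0.813/77.387 ≈ -3.5 m/s.
So the target is moving at 3.5 m/s away from the emitter.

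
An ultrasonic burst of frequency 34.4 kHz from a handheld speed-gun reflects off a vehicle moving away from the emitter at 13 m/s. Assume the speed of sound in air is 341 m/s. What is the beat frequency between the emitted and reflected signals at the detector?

The vehicle first receives the wave as a moving observer: f₁ = f₀ · (v − u)/v = 34.4 × (341 − 13)/341 ≈ 33.09 kHz.
The reflection then acts as a moving source: f₂ = f₁ · v/(v + u) ≈ 31.87 kHz.
Equivalently f₂ = f₀ · (v − u)/(v + u).
Beat frequency (with f₀ = 34400 Hz): |f₂ − f₀| = 2u·f₀/(v + u) = 2 × 13 × 34400/354 ≈ 2527 Hz.

2527 Hz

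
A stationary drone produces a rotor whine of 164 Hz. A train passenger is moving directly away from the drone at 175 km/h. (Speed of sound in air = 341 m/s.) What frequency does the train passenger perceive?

141 Hz

175 km/h = 48.61 m/s.
Moving observer, stationary source: f' = f · (v − v_o)/v.
f' = 164 × (341 − 48.61)/341 = 164 × 292.39/341 ≈ 141 Hz.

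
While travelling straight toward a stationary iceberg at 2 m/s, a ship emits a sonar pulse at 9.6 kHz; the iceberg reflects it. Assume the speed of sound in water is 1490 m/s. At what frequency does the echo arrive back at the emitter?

The iceberg receives the sound from a moving source: f₁ = f₀ · v/(v − v_e) = 9.6 × 1490/1488 ≈ 9.61 kHz.
On the return leg the ship is a moving observer: f₂ = f₁ · (v + v_e)/v = 9.61 × 1492/1490 ≈ 9.63 kHz.
Equivalently f₂ = f₀ · (v + v_e)/(v − v_e).

9.63 kHz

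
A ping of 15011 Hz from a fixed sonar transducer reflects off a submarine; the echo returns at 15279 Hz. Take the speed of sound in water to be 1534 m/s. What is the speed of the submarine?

13.6 m/s

Double Doppler shift off a moving reflector: f₂ = f₀ · (v + u)/(v − u) (u > 0 toward emitter).
Rearranging, u = v · (f₂ − f₀)/(f₂ + f₀) = 1534 × 268/30290 ≈ 13.6 m/s.
So the submarine is moving at 13.6 m/s toward the emitter.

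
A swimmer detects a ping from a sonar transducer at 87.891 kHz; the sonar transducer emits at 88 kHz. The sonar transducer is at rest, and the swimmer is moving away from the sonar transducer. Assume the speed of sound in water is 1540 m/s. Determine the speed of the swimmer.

1.91 m/s

f' = f · (v − v_o)/v ⇒ v_o = v · |f'/f − 1|.
v_o = 1540 × |87.891/88 − 1| = 1540 × 0.001239 ≈ 1.91 m/s.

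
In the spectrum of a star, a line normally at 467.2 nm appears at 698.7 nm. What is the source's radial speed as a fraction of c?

λ'/λ₀ = 1.4955 > 1 (redshift), so the source is receding.
λ'/λ₀ = √((1 + β)/(1 − β)) for a receding source ⇒ β = (r² − 1)/(r² + 1) with r = λ'/λ₀.
β = (2.2365 − 1)/(2.2365 + 1) ≈ 0.382.

0.382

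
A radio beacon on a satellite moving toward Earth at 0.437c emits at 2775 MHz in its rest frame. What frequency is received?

4433.4 MHz

Relativistic Doppler for frequency: f' = f₀ · √((1 + β)/(1 − β)).
f' = 2775 × √(1.4370/0.5630) = 2775 × 1.59762 ≈ 4433.4 MHz.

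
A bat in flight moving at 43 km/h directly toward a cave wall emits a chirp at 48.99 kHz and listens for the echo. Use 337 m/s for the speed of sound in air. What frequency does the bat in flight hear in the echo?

43 km/h = 11.94 m/s.
The cave wall receives the sound from a moving source: f₁ = f₀ · v/(v − v_e) = 48.99 × 337/325.06 ≈ 50.8 kHz.
On the return leg the bat in flight is a moving observer: f₂ = f₁ · (v + v_e)/v = 50.8 × 348.94/337 ≈ 52.6 kHz.
Equivalently f₂ = f₀ · (v + v_e)/(v − v_e).

52.6 kHz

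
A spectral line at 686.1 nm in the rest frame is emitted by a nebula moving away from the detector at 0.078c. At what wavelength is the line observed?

Relativistic Doppler for wavelength: λ' = λ₀ · √((1 + β)/(1 − β)).
λ' = 686.1 × √(1.0780/0.9220) = 686.1 × 1.08129 ≈ 741.9 nm.

741.9 nm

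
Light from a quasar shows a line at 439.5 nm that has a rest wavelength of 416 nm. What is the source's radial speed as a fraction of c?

0.055

λ'/λ₀ = 1.0565 > 1 (redshift), so the source is receding.
λ'/λ₀ = √((1 + β)/(1 − β)) for a receding source ⇒ β = (r² − 1)/(r² + 1) with r = λ'/λ₀.
β = (1.1162 − 1)/(1.1162 + 1) ≈ 0.055.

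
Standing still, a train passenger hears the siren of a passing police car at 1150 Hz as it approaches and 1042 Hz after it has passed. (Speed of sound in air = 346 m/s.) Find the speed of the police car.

17.0 m/s

f₁/f₂ = (v + v_s)/(v − v_s), so v_s = v · (f₁ − f₂)/(f₁ + f₂).
v_s = 346 × (1150 − 1042)/(1150 + 1042) = 346 × 108/2192 ≈ 17.0 m/s.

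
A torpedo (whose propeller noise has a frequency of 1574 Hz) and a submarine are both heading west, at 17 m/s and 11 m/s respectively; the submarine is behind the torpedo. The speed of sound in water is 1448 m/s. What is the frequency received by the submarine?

1568 Hz

The submarine is behind, so the torpedo is moving away from it while the submarine is moving toward the torpedo.
Both move, so f' = f · (v + v_o)/(v + v_s).
f' = 1574 × (1448 + 11)/(1448 + 17) = 1574 × 1459/1465 ≈ 1568 Hz.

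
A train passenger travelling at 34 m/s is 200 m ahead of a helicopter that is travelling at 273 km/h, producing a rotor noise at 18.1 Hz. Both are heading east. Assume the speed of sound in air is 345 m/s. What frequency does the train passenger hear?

20.9 Hz

273 km/h = 75.83 m/s.
The train passenger is ahead, so the helicopter is moving toward it while the train passenger is moving away from the helicopter.
Both move, so f' = f · (v − v_o)/(v − v_s).
f' = 18.1 × (345 − 34)/(345 − 75.83) = 18.1 × 311/269.17 ≈ 20.9 Hz.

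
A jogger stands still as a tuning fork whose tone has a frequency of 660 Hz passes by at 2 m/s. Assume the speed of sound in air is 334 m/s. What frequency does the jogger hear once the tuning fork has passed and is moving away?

Receding: f₂ = f · v/(v + v_s) = 660 × 334/336 ≈ 656 Hz.

656 Hz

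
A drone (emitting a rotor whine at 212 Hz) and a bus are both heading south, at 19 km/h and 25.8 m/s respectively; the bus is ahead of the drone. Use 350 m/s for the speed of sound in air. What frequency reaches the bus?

19 km/h = 5.278 m/s.
The bus is ahead, so the drone is moving toward it while the bus is moving away from the drone.
General Doppler shift: f' = f · (v − v_o)/(v − v_s).
f' = 212 × (350 − 25.8)/(350 − 5.278) = 212 × 324.2/344.72 ≈ 199 Hz.

199 Hz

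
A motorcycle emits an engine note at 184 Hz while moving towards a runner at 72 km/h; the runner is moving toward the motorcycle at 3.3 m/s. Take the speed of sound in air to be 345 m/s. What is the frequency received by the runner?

72 km/h = 20 m/s.
Both move, so f' = f · (v + v_o)/(v − v_s).
f' = 184 × (345 + 3.3)/(345 − 20) = 184 × 348.3/325 ≈ 197 Hz.

197 Hz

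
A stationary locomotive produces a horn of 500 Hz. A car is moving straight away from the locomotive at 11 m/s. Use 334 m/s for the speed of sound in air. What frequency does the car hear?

Only the observer moves, away from the source, so f' = f · (v − v_o)/v.
f' = 500 × (334 − 11)/334 = 500 × 323/334 ≈ 484 Hz.

484 Hz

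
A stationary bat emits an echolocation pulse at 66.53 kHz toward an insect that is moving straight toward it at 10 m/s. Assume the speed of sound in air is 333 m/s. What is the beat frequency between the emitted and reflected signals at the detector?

4120 Hz

At the insect (a moving observer), f₁ = f₀ · (v + u)/v = 66.53 × 343/333 ≈ 68.53 kHz.
The reflection then acts as a moving source: f₂ = f₁ · v/(v − u) ≈ 70.65 kHz.
Beat frequency (with f₀ = 66530 Hz): |f₂ − f₀| = 2u·f₀/(v − u) = 2 × 10 × 66530/323 ≈ 4120 Hz.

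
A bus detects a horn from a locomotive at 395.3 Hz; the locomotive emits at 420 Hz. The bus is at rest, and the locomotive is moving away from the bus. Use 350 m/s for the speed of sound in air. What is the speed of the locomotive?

21.9 m/s

f' = f · v/(v + v_s) ⇒ v_s = v · |1 − f/f'|.
v_s = 350 × |1 − 420/395.3| = 350 × 0.06248 ≈ 21.9 m/s.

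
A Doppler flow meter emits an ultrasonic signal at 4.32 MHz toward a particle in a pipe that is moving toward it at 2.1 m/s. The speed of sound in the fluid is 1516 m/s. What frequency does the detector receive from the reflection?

At the particle in a pipe (a moving observer), f₁ = f₀ · (v + u)/v = 4.32 × 1518.1/1516 ≈ 4.326 MHz.
The reflection then acts as a moving source: f₂ = f₁ · v/(v − u) ≈ 4.332 MHz.

4.332 MHz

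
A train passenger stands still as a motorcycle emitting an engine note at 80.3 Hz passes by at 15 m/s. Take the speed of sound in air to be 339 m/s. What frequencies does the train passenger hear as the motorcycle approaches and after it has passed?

Approaching: f₁ = f · v/(v − v_s) = 80.3 × 339/324 ≈ 84 Hz.
Receding: f₂ = f · v/(v + v_s) = 80.3 × 339/354 ≈ 77 Hz.

84 Hz approaching; 77 Hz receding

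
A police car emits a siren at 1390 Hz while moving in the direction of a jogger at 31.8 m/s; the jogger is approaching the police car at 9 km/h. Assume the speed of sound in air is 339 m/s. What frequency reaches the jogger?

9 km/h = 2.5 m/s.
Both move, so f' = f · (v + v_o)/(v − v_s).
f' = 1390 × (339 + 2.5)/(339 − 31.8) = 1390 × 341.5/307.2 ≈ 1545 Hz.

1545 Hz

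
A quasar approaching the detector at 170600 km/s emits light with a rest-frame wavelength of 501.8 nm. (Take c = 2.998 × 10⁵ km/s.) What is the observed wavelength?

β = v/c = 170600/299800 = 0.5690.
Relativistic Doppler for wavelength: λ' = λ₀ · √((1 − β)/(1 + β)).
λ' = 501.8 × √(0.4310/1.5690) = 501.8 × 0.52408 ≈ 263.0 nm.

263.0 nm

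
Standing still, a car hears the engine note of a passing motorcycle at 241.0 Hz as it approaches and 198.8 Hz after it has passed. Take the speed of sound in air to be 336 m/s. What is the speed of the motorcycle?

32 m/s

f₁/f₂ = (v + v_s)/(v − v_s), so v_s = v · (f₁ − f₂)/(f₁ + f₂).
v_s = 336 × (241.0 − 198.8)/(241.0 + 198.8) = 336 × 42.2/439.8 ≈ 32 m/s.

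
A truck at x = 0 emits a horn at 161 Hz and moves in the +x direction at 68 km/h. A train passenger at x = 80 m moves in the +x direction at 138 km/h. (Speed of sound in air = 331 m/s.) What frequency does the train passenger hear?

151 Hz

68 km/h = 18.89 m/s; 138 km/h = 38.33 m/s.
The observer lies on the +x side, so the source is heading toward the observer and the observer is heading away from the source.
General Doppler shift: f' = f · (v − v_o)/(v − v_s).
f' = 161 × (331 − 38.33)/(331 − 18.89) = 161 × 292.67/312.11 ≈ 151 Hz.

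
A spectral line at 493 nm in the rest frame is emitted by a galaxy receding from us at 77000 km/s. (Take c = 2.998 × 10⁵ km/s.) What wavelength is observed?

β = v/c = 77000/299800 = 0.2568.
Relativistic Doppler for wavelength: λ' = λ₀ · √((1 + β)/(1 − β)).
λ' = 493 × √(1.2568/0.7432) = 493 × 1.30046 ≈ 641.1 nm.

641.1 nm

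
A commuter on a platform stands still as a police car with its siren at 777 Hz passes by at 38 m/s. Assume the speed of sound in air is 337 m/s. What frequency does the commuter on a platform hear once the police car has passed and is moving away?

Receding: f₂ = f · v/(v + v_s) = 777 × 337/375 ≈ 698 Hz.

698 Hz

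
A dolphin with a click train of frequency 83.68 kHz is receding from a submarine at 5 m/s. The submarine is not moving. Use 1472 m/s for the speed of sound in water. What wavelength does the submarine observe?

With the source moving away from a stationary observer, f' = f · v/(v + v_s).
f' = 83.68 × 1472/(1472 + 5) ≈ 83.4 kHz.
λ' = v/f' = 1472/83396.7 ≈ 1.8 cm.

1.8 cm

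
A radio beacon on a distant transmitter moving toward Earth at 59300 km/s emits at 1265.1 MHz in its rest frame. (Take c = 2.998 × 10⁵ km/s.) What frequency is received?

1545.9 MHz

β = v/c = 59300/299800 = 0.1978.
Relativistic Doppler for frequency: f' = f₀ · √((1 + β)/(1 − β)).
f' = 1265.1 × √(1.1978/0.8022) = 1265.1 × 1.22194 ≈ 1545.9 MHz.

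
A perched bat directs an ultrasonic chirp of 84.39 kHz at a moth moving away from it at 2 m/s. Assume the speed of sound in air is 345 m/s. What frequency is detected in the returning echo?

At the moth (a moving observer), f₁ = f₀ · (v − u)/v = 84.39 × 343/345 ≈ 83.9 kHz.
On reflection it acts as a source moving away from the stationary detector: f₂ = f₁ · v/(v + u) = 83.9 × 345/347 ≈ 83.4 kHz.
Equivalently f₂ = f₀ · (v − u)/(v + u).

83.4 kHz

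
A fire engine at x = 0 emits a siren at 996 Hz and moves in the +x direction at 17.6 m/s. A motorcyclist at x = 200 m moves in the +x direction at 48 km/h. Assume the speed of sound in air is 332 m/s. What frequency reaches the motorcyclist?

48 km/h = 13.33 m/s.
The observer lies on the +x side, so the source is heading toward the observer and the observer is heading away from the source.
Both move, so f' = f · (v − v_o)/(v − v_s).
f' = 996 × (332 − 13.33)/(332 − 17.6) = 996 × 318.67/314.4 ≈ 1010 Hz.

1010 Hz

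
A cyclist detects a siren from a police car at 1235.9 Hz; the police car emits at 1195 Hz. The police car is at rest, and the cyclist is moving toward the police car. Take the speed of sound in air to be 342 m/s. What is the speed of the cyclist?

11.7 m/s

f' = f · (v + v_o)/v ⇒ v_o = v · |f'/f − 1|.
v_o = 342 × |1235.9/1195 − 1| = 342 × 0.03423 ≈ 11.7 m/s.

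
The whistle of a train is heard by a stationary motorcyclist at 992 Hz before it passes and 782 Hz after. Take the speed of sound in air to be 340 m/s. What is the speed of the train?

f₁/f₂ = (v + v_s)/(v − v_s), so v_s = v · (f₁ − f₂)/(f₁ + f₂).
v_s = 340 × (992 − 782)/(992 + 782) = 340 × 210/1774 ≈ 40 m/s.

40 m/s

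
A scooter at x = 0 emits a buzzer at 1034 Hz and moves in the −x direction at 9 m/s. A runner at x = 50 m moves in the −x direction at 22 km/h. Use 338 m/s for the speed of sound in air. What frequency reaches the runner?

22 km/h = 6.111 m/s.
The observer lies on the +x side, so the source is heading away from the observer and the observer is heading toward the source.
With source receding and observer approaching, f' = f · (v + v_o)/(v + v_s).
f' = 1034 × (338 + 6.111)/(338 + 9) = 1034 × 344.11/347 ≈ 1025 Hz.

1025 Hz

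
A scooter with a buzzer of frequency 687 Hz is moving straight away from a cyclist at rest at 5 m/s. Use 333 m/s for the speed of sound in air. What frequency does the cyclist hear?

Moving source, stationary observer: f' = f · v/(v + v_s) since the source is receding.
f' = 687 × 333/(333 + 5) = 687 × 333/338 ≈ 677 Hz.

677 Hz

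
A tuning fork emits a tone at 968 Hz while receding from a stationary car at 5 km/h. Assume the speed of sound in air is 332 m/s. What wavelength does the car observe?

5 km/h = 1.389 m/s.
Moving source, stationary observer: f' = f · v/(v + v_s) since the source is receding.
f' = 968 × 332/(332 + 1.389) ≈ 964 Hz.
λ' = v/f' = 332/963.967 ≈ 34.4 cm.

34.4 cm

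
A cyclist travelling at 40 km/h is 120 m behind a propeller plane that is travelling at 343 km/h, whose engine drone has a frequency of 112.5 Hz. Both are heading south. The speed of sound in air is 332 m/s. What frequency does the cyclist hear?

343 km/h = 95.28 m/s; 40 km/h = 11.11 m/s.
The cyclist is behind, so the propeller plane is moving away from it while the cyclist is moving toward the propeller plane.
Both move, so f' = f · (v + v_o)/(v + v_s).
f' = 112.5 × (332 + 11.11)/(332 + 95.28) = 112.5 × 343.11/427.28 ≈ 90 Hz.

90 Hz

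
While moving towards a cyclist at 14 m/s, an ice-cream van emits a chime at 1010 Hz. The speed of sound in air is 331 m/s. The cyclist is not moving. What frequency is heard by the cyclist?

1055 Hz

With the source moving toward a stationary observer, f' = f · v/(v − v_s).
f' = 1010 × 331/(331 − 14) = 1010 × 331/317 ≈ 1055 Hz.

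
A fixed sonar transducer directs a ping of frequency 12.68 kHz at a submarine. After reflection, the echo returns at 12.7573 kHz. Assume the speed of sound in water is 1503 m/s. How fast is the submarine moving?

4.6 m/s

Double Doppler shift off a moving reflector: f₂ = f₀ · (v + u)/(v − u) (u > 0 toward emitter).
Rearranging, u = v · (f₂ − f₀)/(f₂ + f₀) = 1503 × 0.0773/25.4373 ≈ 4.6 m/s.
So the submarine is moving at 4.6 m/s toward the emitter.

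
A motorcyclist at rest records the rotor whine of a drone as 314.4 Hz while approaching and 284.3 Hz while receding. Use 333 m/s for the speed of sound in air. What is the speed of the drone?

f₁/f₂ = (v + v_s)/(v − v_s), so v_s = v · (f₁ − f₂)/(f₁ + f₂).
v_s = 333 × (314.4 − 284.3)/(314.4 + 284.3) = 333 × 30.1/598.7 ≈ 16.7 m/s.

16.7 m/s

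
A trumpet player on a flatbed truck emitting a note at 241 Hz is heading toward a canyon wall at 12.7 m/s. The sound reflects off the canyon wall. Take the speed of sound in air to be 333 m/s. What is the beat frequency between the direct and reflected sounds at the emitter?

The canyon wall receives the sound from a moving source: f₁ = f₀ · v/(v − v_e) = 241 × 333/320.3 ≈ 250.56 Hz.
On the return leg the trumpet player on a flatbed truck is a moving observer: f₂ = f₁ · (v + v_e)/v = 250.56 × 345.7/333 ≈ 260.11 Hz.
Beat against the emitted tone: |f₂ − f₀| = 2v_e·f₀/(v − v_e) = 2 × 12.7 × 241/320.3 ≈ 19.1 Hz.

19.1 Hz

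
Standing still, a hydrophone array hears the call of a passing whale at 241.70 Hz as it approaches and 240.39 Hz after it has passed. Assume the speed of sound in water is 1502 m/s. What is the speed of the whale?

f₁/f₂ = (v + v_s)/(v − v_s), so v_s = v · (f₁ − f₂)/(f₁ + f₂).
v_s = 1502 × (241.70 − 240.39)/(241.70 + 240.39) = 1502 × 1.31/482.09 ≈ 4.1 m/s.

4.1 m/s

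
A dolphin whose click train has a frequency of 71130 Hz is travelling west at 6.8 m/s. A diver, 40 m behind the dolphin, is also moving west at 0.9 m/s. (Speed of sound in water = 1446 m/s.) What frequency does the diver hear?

70841 Hz

The diver is behind, so the dolphin is moving away from it while the diver is moving toward the dolphin.
With source receding and observer approaching, f' = f · (v + v_o)/(v + v_s).
f' = 71130 × (1446 + 0.9)/(1446 + 6.8) = 71130 × 1446.9/1452.8 ≈ 70841 Hz.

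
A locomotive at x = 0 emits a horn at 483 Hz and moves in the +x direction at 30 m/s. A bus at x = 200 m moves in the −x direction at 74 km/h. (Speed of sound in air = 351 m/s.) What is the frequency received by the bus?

559 Hz

74 km/h = 20.56 m/s.
The observer lies on the +x side, so the source is heading toward the observer and the observer is heading toward the source.
Both move, so f' = f · (v + v_o)/(v − v_s).
f' = 483 × (351 + 20.56)/(351 − 30) = 483 × 371.56/321 ≈ 559 Hz.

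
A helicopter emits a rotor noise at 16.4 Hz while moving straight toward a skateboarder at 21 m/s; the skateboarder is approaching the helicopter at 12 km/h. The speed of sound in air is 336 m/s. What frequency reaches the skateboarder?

17.7 Hz

12 km/h = 3.333 m/s.
Both move, so f' = f · (v + v_o)/(v − v_s).
f' = 16.4 × (336 + 3.333)/(336 − 21) = 16.4 × 339.33/315 ≈ 17.7 Hz.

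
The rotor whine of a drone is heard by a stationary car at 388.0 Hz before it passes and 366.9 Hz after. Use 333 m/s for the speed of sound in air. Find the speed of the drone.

9.3 m/s

f₁/f₂ = (v + v_s)/(v − v_s), so v_s = v · (f₁ − f₂)/(f₁ + f₂).
v_s = 333 × (388.0 − 366.9)/(388.0 + 366.9) = 333 × 21.1/754.9 ≈ 9.3 m/s.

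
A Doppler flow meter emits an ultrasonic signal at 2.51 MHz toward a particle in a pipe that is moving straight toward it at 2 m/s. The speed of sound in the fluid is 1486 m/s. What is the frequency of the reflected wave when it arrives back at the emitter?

At the particle in a pipe (a moving observer), f₁ = f₀ · (v + u)/v = 2.51 × 1488/1486 ≈ 2.513 MHz.
On reflection it acts as a source moving toward the stationary detector: f₂ = f₁ · v/(v − u) = 2.513 × 1486/1484 ≈ 2.517 MHz.
Equivalently f₂ = f₀ · (v + u)/(v − u).

2.517 MHz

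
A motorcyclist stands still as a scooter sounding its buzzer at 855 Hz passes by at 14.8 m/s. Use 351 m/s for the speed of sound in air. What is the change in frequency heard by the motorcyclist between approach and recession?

72.2 Hz

Approaching: f₁ = f · v/(v − v_s) = 855 × 351/336.2 ≈ 892.6 Hz.
Receding: f₂ = f · v/(v + v_s) = 855 × 351/365.8 ≈ 820.4 Hz.
Drop: f₁ − f₂ = 2f·v·v_s/(v² − v_s²) = 2 × 855 × 351 × 14.8/(351² − 14.8²) ≈ 72.2 Hz.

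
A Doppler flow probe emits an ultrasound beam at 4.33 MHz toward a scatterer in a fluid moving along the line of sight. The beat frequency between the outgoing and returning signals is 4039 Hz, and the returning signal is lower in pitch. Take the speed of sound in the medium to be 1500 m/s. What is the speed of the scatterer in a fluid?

0.70 m/s

Double Doppler shift off a moving reflector: f₂ = f₀ · (v + u)/(v − u) (u > 0 toward emitter).
Returning signal is lower, so f₂ = f₀ − Δf = 4330000 − 4039 = 4325961 Hz.
Rearranging, u = v · (f₂ − f₀)/(f₂ + f₀) = 1500 × -4039/8655961 ≈ -0.70 m/s.
So the scatterer in a fluid is moving at 0.70 m/s away from the emitter.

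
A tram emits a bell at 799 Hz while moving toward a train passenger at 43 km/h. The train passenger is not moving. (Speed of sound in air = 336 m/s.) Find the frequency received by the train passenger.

828 Hz

43 km/h = 11.94 m/s.
Moving source, stationary observer: f' = f · v/(v − v_s) since the source is approaching.
f' = 799 × 336/(336 − 11.94) = 799 × 336/324.1 ≈ 828 Hz.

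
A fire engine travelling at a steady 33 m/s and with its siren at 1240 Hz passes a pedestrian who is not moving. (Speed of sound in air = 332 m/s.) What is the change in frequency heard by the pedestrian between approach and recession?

Approaching: f₁ = f · v/(v − v_s) = 1240 × 332/299 ≈ 1377 Hz.
Receding: f₂ = f · v/(v + v_s) = 1240 × 332/365 ≈ 1128 Hz.
Drop: f₁ − f₂ = 2f·v·v_s/(v² − v_s²) = 2 × 1240 × 332 × 33/(332² − 33²) ≈ 249 Hz.

249 Hz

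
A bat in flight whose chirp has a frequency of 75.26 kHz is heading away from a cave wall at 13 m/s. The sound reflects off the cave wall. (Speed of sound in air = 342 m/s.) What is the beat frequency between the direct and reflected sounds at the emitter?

5512 Hz

The cave wall receives the sound from a moving source: f₁ = f₀ · v/(v + v_e) = 75.26 × 342/355 ≈ 72.50 kHz.
On the return leg the bat in flight is a moving observer: f₂ = f₁ · (v − v_e)/v = 72.50 × 329/342 ≈ 69.75 kHz.
Beat against the emitted tone (with f₀ = 75260 Hz): |f₂ − f₀| = 2v_e·f₀/(v + v_e) = 2 × 13 × 75260/355 ≈ 5512 Hz.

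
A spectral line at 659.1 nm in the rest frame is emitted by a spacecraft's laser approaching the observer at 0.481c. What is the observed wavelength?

Relativistic Doppler for wavelength: λ' = λ₀ · √((1 − β)/(1 + β)).
λ' = 659.1 × √(0.5190/1.4810) = 659.1 × 0.59198 ≈ 390.2 nm.

390.2 nm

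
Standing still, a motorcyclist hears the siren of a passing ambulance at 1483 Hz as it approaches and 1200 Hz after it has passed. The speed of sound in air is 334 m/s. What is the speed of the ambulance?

35 m/s

f₁/f₂ = (v + v_s)/(v − v_s), so v_s = v · (f₁ − f₂)/(f₁ + f₂).
v_s = 334 × (1483 − 1200)/(1483 + 1200) = 334 × 283/2683 ≈ 35 m/s.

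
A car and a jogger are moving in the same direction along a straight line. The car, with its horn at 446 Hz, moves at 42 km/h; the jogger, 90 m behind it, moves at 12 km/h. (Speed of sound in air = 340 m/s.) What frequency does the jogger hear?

42 km/h = 11.67 m/s; 12 km/h = 3.333 m/s.
The jogger is behind, so the car is moving away from it while the jogger is moving toward the car.
Both move, so f' = f · (v + v_o)/(v + v_s).
f' = 446 × (340 + 3.333)/(340 + 11.67) = 446 × 343.33/351.67 ≈ 435 Hz.

435 Hz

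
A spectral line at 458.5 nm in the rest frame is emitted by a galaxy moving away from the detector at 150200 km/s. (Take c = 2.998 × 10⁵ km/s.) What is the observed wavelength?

β = v/c = 150200/299800 = 0.5010.
Relativistic Doppler for wavelength: λ' = λ₀ · √((1 + β)/(1 − β)).
λ' = 458.5 × √(1.5010/0.4990) = 458.5 × 1.73436 ≈ 795.2 nm.

795.2 nm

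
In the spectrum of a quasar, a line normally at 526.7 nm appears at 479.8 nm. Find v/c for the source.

0.093

λ'/λ₀ = 0.9110 < 1 (blueshift), so the source is approaching.
λ'/λ₀ = √((1 − β)/(1 + β)) for an approaching source ⇒ β = (1 − r²)/(1 + r²) with r = λ'/λ₀.
β = (1 − 0.8298)/(1 + 0.8298) ≈ 0.093.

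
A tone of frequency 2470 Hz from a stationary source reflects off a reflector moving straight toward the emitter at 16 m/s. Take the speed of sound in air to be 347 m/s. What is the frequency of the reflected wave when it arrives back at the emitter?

At the reflector (a moving observer), f₁ = f₀ · (v + u)/v = 2470 × 363/347 ≈ 2584 Hz.
The reflection then acts as a moving source: f₂ = f₁ · v/(v − u) ≈ 2709 Hz.
Equivalently f₂ = f₀ · (v + u)/(v − u).

2709 Hz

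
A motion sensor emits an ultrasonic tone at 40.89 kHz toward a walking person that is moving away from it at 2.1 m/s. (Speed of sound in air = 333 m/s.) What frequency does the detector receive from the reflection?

The walking person first receives the wave as a moving observer: f₁ = f₀ · (v − u)/v = 40.89 × (333 − 2.1)/333 ≈ 40.6 kHz.
The reflection then acts as a moving source: f₂ = f₁ · v/(v + u) ≈ 40.4 kHz.
Equivalently f₂ = f₀ · (v − u)/(v + u).

40.4 kHz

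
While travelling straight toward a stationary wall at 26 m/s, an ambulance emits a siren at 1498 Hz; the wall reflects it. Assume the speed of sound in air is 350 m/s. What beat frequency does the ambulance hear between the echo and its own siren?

240 Hz

The wall receives the sound from a moving source: f₁ = f₀ · v/(v − v_e) = 1498 × 350/324 ≈ 1618 Hz.
On the return leg the ambulance is a moving observer: f₂ = f₁ · (v + v_e)/v = 1618 × 376/350 ≈ 1738 Hz.
Equivalently f₂ = f₀ · (v + v_e)/(v − v_e).
Beat against the emitted tone: |f₂ − f₀| = 2v_e·f₀/(v − v_e) = 2 × 26 × 1498/324 ≈ 240 Hz.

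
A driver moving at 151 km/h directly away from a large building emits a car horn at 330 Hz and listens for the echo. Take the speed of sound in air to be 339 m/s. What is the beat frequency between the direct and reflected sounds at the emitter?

151 km/h = 41.94 m/s.
The large building receives the sound from a moving source: f₁ = f₀ · v/(v + v_e) = 330 × 339/380.94 ≈ 293.7 Hz.
On the return leg the driver is a moving observer: f₂ = f₁ · (v − v_e)/v = 293.7 × 297.06/339 ≈ 257.3 Hz.
Equivalently f₂ = f₀ · (v − v_e)/(v + v_e).
Beat against the emitted tone: |f₂ − f₀| = 2v_e·f₀/(v + v_e) = 2 × 41.94 × 330/380.94 ≈ 73 Hz.

73 Hz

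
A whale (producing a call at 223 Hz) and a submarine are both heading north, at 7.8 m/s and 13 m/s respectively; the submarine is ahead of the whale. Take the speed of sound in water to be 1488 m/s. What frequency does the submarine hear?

222 Hz

The submarine is ahead, so the whale is moving toward it while the submarine is moving away from the whale.
General Doppler shift: f' = f · (v − v_o)/(v − v_s).
f' = 223 × (1488 − 13)/(1488 − 7.8) = 223 × 1475/1480.2 ≈ 222 Hz.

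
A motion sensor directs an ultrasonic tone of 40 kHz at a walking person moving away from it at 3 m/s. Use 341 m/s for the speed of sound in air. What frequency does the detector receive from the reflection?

39.3 kHz

At the walking person (a moving observer), f₁ = f₀ · (v − u)/v = 40 × 338/341 ≈ 39.6 kHz.
The reflection then acts as a moving source: f₂ = f₁ · v/(v + u) ≈ 39.3 kHz.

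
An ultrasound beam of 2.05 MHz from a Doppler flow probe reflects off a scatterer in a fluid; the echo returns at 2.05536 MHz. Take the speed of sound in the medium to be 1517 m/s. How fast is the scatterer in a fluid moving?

Double Doppler shift off a moving reflector: f₂ = f₀ · (v + u)/(v − u) (u > 0 toward emitter).
Rearranging, u = v · (f₂ − f₀)/(f₂ + f₀) = 1517 × 0.00536/4.10536 ≈ 1.98 m/s.
So the scatterer in a fluid is moving at 1.98 m/s toward the emitter.

1.98 m/s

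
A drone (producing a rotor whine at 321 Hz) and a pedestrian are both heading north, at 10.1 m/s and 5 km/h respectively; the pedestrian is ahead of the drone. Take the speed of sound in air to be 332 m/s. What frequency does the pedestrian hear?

330 Hz

5 km/h = 1.389 m/s.
The pedestrian is ahead, so the drone is moving toward it while the pedestrian is moving away from the drone.
Both move, so f' = f · (v − v_o)/(v − v_s).
f' = 321 × (332 − 1.389)/(332 − 10.1) = 321 × 330.61/321.9 ≈ 330 Hz.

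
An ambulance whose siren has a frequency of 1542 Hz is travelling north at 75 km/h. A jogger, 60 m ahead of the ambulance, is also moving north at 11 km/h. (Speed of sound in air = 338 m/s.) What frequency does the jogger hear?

75 km/h = 20.83 m/s; 11 km/h = 3.056 m/s.
The jogger is ahead, so the ambulance is moving toward it while the jogger is moving away from the ambulance.
Both move, so f' = f · (v − v_o)/(v − v_s).
f' = 1542 × (338 − 3.056)/(338 − 20.83) = 1542 × 334.94/317.17 ≈ 1628 Hz.

1628 Hz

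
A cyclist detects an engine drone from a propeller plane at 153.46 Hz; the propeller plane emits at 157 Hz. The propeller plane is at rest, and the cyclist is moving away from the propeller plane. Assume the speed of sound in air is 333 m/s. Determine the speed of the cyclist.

7.5 m/s

f' = f · (v − v_o)/v ⇒ v_o = v · |f'/f − 1|.
v_o = 333 × |153.46/157 − 1| = 333 × 0.02255 ≈ 7.5 m/s.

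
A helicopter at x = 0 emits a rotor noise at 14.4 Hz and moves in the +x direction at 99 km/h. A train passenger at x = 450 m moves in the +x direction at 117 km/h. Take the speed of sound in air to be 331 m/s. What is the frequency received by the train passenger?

14.2 Hz

99 km/h = 27.5 m/s; 117 km/h = 32.5 m/s.
The observer lies on the +x side, so the source is heading toward the observer and the observer is heading away from the source.
Both move, so f' = f · (v − v_o)/(v − v_s).
f' = 14.4 × (331 − 32.5)/(331 − 27.5) = 14.4 × 298.5/303.5 ≈ 14.2 Hz.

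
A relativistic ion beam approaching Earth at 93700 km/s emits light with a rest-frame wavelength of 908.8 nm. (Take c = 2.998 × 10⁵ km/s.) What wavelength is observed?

657.7 nm

β = v/c = 93700/299800 = 0.3125.
Relativistic Doppler for wavelength: λ' = λ₀ · √((1 − β)/(1 + β)).
λ' = 908.8 × √(0.6875/1.3125) = 908.8 × 0.72371 ≈ 657.7 nm.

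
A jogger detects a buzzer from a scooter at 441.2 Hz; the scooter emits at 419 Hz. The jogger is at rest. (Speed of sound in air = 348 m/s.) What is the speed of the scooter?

f' > f, so the scooter is approaching.
f' = f · v/(v − v_s) ⇒ v_s = v · |1 − f/f'|.
v_s = 348 × |1 − 419/441.2| = 348 × 0.05032 ≈ 17.5 m/s.

17.5 m/s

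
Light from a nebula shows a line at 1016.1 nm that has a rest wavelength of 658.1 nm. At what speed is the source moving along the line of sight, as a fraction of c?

λ'/λ₀ = 1.5440 > 1 (redshift), so the source is receding.
λ'/λ₀ = √((1 + β)/(1 − β)) for a receding source ⇒ β = (r² − 1)/(r² + 1) with r = λ'/λ₀.
β = (2.3839 − 1)/(2.3839 + 1) ≈ 0.409.

0.409c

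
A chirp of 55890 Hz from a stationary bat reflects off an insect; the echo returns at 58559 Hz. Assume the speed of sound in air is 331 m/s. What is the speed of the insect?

7.7 m/s

Double Doppler shift off a moving reflector: f₂ = f₀ · (v + u)/(v − u) (u > 0 toward emitter).
Rearranging, u = v · (f₂ − f₀)/(f₂ + f₀) = 331 × 2669/114449 ≈ 7.7 m/s.
So the insect is moving at 7.7 m/s toward the emitter.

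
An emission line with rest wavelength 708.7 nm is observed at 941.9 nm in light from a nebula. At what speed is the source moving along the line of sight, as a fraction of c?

0.277c

λ'/λ₀ = 1.3291 > 1 (redshift), so the source is receding.
λ'/λ₀ = √((1 + β)/(1 − β)) for a receding source ⇒ β = (r² − 1)/(r² + 1) with r = λ'/λ₀.
β = (1.7664 − 1)/(1.7664 + 1) ≈ 0.277.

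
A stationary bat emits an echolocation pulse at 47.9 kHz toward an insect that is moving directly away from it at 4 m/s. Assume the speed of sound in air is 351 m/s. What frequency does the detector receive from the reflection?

At the insect (a moving observer), f₁ = f₀ · (v − u)/v = 47.9 × 347/351 ≈ 47.4 kHz.
On reflection it acts as a source moving away from the stationary detector: f₂ = f₁ · v/(v + u) = 47.4 × 351/355 ≈ 46.8 kHz.
Equivalently f₂ = f₀ · (v − u)/(v + u).

46.8 kHz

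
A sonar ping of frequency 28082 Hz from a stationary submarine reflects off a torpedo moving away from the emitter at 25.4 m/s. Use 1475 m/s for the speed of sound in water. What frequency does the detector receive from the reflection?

27131 Hz

At the torpedo (a moving observer), f₁ = f₀ · (v − u)/v = 28082 × 1449.6/1475 ≈ 27598 Hz.
On reflection it acts as a source moving away from the stationary detector: f₂ = f₁ · v/(v + u) = 27598 × 1475/1500.4 ≈ 27131 Hz.
Equivalently f₂ = f₀ · (v − u)/(v + u).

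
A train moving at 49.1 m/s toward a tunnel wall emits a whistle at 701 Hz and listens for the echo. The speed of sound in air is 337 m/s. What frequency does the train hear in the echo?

The tunnel wall receives the sound from a moving source: f₁ = f₀ · v/(v − v_e) = 701 × 337/287.9 ≈ 821 Hz.
On the return leg the train is a moving observer: f₂ = f₁ · (v + v_e)/v = 821 × 386.1/337 ≈ 940 Hz.
Equivalently f₂ = f₀ · (v + v_e)/(v − v_e).

940 Hz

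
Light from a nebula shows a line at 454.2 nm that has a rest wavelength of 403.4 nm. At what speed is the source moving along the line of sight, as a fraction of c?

0.118

λ'/λ₀ = 1.1259 > 1 (redshift), so the source is receding.
λ'/λ₀ = √((1 + β)/(1 − β)) for a receding source ⇒ β = (r² − 1)/(r² + 1) with r = λ'/λ₀.
β = (1.2677 − 1)/(1.2677 + 1) ≈ 0.118.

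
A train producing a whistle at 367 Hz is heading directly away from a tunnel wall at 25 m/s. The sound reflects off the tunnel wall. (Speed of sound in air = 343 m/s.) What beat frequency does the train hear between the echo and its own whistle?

49.9 Hz

The tunnel wall receives the sound from a moving source: f₁ = f₀ · v/(v + v_e) = 367 × 343/368 ≈ 342.1 Hz.
On the return leg the train is a moving observer: f₂ = f₁ · (v − v_e)/v = 342.1 × 318/343 ≈ 317.1 Hz.
Equivalently f₂ = f₀ · (v − v_e)/(v + v_e).
Beat against the emitted tone: |f₂ − f₀| = 2v_e·f₀/(v + v_e) = 2 × 25 × 367/368 ≈ 49.9 Hz.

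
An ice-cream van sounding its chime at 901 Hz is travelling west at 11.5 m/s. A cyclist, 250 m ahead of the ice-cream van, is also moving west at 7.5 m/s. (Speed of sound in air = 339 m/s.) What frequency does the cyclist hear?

The cyclist is ahead, so the ice-cream van is moving toward it while the cyclist is moving away from the ice-cream van.
Both move, so f' = f · (v − v_o)/(v − v_s).
f' = 901 × (339 − 7.5)/(339 − 11.5) = 901 × 331.5/327.5 ≈ 912 Hz.

912 Hz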